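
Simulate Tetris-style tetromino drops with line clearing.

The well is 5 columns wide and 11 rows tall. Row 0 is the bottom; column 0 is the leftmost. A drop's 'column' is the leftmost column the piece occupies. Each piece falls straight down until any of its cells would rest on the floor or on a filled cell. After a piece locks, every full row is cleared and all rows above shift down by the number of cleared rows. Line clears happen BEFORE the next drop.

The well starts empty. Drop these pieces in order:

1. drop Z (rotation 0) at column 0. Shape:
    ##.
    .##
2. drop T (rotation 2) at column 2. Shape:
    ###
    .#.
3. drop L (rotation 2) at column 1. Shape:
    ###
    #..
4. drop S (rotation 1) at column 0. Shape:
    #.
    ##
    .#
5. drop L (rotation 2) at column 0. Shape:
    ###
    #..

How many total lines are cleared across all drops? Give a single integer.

Drop 1: Z rot0 at col 0 lands with bottom-row=0; cleared 0 line(s) (total 0); column heights now [2 2 1 0 0], max=2
Drop 2: T rot2 at col 2 lands with bottom-row=0; cleared 1 line(s) (total 1); column heights now [0 1 1 1 0], max=1
Drop 3: L rot2 at col 1 lands with bottom-row=1; cleared 0 line(s) (total 1); column heights now [0 3 3 3 0], max=3
Drop 4: S rot1 at col 0 lands with bottom-row=3; cleared 0 line(s) (total 1); column heights now [6 5 3 3 0], max=6
Drop 5: L rot2 at col 0 lands with bottom-row=6; cleared 0 line(s) (total 1); column heights now [8 8 8 3 0], max=8

Answer: 1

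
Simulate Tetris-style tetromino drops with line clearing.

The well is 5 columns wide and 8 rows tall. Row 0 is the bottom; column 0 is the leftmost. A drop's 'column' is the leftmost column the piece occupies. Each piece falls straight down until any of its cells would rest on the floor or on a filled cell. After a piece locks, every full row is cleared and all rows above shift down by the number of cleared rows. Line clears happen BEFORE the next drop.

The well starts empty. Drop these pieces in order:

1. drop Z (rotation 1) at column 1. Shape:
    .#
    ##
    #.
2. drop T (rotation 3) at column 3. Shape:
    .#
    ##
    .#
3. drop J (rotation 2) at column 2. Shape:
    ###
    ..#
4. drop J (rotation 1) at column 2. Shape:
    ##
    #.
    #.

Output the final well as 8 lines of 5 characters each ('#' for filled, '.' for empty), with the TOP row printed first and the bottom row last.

Answer: ..##.
..#..
..#..
..###
....#
..#.#
.####
.#..#

Derivation:
Drop 1: Z rot1 at col 1 lands with bottom-row=0; cleared 0 line(s) (total 0); column heights now [0 2 3 0 0], max=3
Drop 2: T rot3 at col 3 lands with bottom-row=0; cleared 0 line(s) (total 0); column heights now [0 2 3 2 3], max=3
Drop 3: J rot2 at col 2 lands with bottom-row=3; cleared 0 line(s) (total 0); column heights now [0 2 5 5 5], max=5
Drop 4: J rot1 at col 2 lands with bottom-row=5; cleared 0 line(s) (total 0); column heights now [0 2 8 8 5], max=8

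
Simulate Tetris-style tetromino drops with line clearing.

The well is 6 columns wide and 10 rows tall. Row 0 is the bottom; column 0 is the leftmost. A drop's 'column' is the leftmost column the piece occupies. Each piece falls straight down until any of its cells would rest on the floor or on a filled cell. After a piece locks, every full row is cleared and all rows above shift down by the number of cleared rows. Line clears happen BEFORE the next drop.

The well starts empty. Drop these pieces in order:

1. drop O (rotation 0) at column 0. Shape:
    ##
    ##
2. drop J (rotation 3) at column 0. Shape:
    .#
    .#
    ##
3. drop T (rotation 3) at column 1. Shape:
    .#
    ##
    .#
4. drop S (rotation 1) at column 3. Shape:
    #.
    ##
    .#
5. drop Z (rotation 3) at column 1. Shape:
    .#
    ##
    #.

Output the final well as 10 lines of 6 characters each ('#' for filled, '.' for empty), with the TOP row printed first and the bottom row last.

Drop 1: O rot0 at col 0 lands with bottom-row=0; cleared 0 line(s) (total 0); column heights now [2 2 0 0 0 0], max=2
Drop 2: J rot3 at col 0 lands with bottom-row=2; cleared 0 line(s) (total 0); column heights now [3 5 0 0 0 0], max=5
Drop 3: T rot3 at col 1 lands with bottom-row=4; cleared 0 line(s) (total 0); column heights now [3 6 7 0 0 0], max=7
Drop 4: S rot1 at col 3 lands with bottom-row=0; cleared 0 line(s) (total 0); column heights now [3 6 7 3 2 0], max=7
Drop 5: Z rot3 at col 1 lands with bottom-row=6; cleared 0 line(s) (total 0); column heights now [3 8 9 3 2 0], max=9

Answer: ......
..#...
.##...
.##...
.##...
.##...
.#....
##.#..
##.##.
##..#.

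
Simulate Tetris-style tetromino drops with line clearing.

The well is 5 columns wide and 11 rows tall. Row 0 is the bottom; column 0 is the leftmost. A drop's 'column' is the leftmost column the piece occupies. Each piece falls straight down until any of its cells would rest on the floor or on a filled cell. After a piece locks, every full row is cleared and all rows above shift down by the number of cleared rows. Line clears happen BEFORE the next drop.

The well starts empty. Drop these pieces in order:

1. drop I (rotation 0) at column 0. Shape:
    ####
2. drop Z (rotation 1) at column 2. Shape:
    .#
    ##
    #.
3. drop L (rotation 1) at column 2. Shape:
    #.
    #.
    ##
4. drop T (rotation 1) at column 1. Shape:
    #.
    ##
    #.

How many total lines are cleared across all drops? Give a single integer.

Drop 1: I rot0 at col 0 lands with bottom-row=0; cleared 0 line(s) (total 0); column heights now [1 1 1 1 0], max=1
Drop 2: Z rot1 at col 2 lands with bottom-row=1; cleared 0 line(s) (total 0); column heights now [1 1 3 4 0], max=4
Drop 3: L rot1 at col 2 lands with bottom-row=4; cleared 0 line(s) (total 0); column heights now [1 1 7 5 0], max=7
Drop 4: T rot1 at col 1 lands with bottom-row=6; cleared 0 line(s) (total 0); column heights now [1 9 8 5 0], max=9

Answer: 0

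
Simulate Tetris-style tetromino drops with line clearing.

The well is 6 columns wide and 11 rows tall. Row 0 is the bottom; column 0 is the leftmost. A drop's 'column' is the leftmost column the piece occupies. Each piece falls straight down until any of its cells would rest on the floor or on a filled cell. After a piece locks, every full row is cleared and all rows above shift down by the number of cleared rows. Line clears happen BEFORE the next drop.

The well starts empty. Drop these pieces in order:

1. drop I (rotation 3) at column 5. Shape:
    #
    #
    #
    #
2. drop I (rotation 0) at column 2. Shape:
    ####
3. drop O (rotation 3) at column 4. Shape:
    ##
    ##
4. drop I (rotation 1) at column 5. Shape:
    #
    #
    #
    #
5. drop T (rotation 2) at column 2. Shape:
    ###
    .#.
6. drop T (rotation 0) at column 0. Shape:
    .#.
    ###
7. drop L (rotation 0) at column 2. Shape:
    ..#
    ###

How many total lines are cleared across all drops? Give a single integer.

Answer: 0

Derivation:
Drop 1: I rot3 at col 5 lands with bottom-row=0; cleared 0 line(s) (total 0); column heights now [0 0 0 0 0 4], max=4
Drop 2: I rot0 at col 2 lands with bottom-row=4; cleared 0 line(s) (total 0); column heights now [0 0 5 5 5 5], max=5
Drop 3: O rot3 at col 4 lands with bottom-row=5; cleared 0 line(s) (total 0); column heights now [0 0 5 5 7 7], max=7
Drop 4: I rot1 at col 5 lands with bottom-row=7; cleared 0 line(s) (total 0); column heights now [0 0 5 5 7 11], max=11
Drop 5: T rot2 at col 2 lands with bottom-row=6; cleared 0 line(s) (total 0); column heights now [0 0 8 8 8 11], max=11
Drop 6: T rot0 at col 0 lands with bottom-row=8; cleared 0 line(s) (total 0); column heights now [9 10 9 8 8 11], max=11
Drop 7: L rot0 at col 2 lands with bottom-row=9; cleared 0 line(s) (total 0); column heights now [9 10 10 10 11 11], max=11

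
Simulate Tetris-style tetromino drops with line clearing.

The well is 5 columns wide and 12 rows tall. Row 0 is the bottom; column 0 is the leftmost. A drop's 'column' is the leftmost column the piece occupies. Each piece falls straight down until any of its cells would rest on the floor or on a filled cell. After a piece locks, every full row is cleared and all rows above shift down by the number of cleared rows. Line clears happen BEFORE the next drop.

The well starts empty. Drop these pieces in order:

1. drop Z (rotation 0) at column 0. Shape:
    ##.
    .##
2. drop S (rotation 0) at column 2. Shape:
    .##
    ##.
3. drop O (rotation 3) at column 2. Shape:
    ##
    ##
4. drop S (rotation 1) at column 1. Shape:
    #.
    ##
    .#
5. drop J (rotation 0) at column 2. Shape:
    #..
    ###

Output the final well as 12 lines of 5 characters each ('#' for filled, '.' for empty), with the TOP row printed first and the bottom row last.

Drop 1: Z rot0 at col 0 lands with bottom-row=0; cleared 0 line(s) (total 0); column heights now [2 2 1 0 0], max=2
Drop 2: S rot0 at col 2 lands with bottom-row=1; cleared 0 line(s) (total 0); column heights now [2 2 2 3 3], max=3
Drop 3: O rot3 at col 2 lands with bottom-row=3; cleared 0 line(s) (total 0); column heights now [2 2 5 5 3], max=5
Drop 4: S rot1 at col 1 lands with bottom-row=5; cleared 0 line(s) (total 0); column heights now [2 8 7 5 3], max=8
Drop 5: J rot0 at col 2 lands with bottom-row=7; cleared 0 line(s) (total 0); column heights now [2 8 9 8 8], max=9

Answer: .....
.....
.....
..#..
.####
.##..
..#..
..##.
..##.
...##
####.
.##..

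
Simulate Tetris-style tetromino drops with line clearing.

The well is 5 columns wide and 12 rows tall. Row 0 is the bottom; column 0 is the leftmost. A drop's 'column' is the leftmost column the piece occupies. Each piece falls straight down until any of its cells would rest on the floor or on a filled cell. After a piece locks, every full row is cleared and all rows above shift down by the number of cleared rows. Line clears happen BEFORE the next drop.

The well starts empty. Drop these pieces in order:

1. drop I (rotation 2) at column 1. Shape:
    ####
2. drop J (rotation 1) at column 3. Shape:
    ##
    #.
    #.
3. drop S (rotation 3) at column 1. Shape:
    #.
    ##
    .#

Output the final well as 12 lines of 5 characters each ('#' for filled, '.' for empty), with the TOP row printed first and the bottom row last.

Answer: .....
.....
.....
.....
.....
.....
.....
.....
.#.##
.###.
..##.
.####

Derivation:
Drop 1: I rot2 at col 1 lands with bottom-row=0; cleared 0 line(s) (total 0); column heights now [0 1 1 1 1], max=1
Drop 2: J rot1 at col 3 lands with bottom-row=1; cleared 0 line(s) (total 0); column heights now [0 1 1 4 4], max=4
Drop 3: S rot3 at col 1 lands with bottom-row=1; cleared 0 line(s) (total 0); column heights now [0 4 3 4 4], max=4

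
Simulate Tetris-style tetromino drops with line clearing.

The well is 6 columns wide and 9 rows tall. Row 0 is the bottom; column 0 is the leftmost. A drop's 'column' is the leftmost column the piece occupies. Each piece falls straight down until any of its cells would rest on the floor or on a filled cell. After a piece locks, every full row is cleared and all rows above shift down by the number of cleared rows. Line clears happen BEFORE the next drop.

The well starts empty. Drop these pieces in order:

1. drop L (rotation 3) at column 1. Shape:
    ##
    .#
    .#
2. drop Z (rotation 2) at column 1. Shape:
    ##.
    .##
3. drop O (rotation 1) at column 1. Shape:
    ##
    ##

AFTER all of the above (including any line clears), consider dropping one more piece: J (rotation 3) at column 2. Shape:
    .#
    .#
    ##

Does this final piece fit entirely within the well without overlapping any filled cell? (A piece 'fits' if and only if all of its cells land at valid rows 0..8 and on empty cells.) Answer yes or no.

Drop 1: L rot3 at col 1 lands with bottom-row=0; cleared 0 line(s) (total 0); column heights now [0 3 3 0 0 0], max=3
Drop 2: Z rot2 at col 1 lands with bottom-row=3; cleared 0 line(s) (total 0); column heights now [0 5 5 4 0 0], max=5
Drop 3: O rot1 at col 1 lands with bottom-row=5; cleared 0 line(s) (total 0); column heights now [0 7 7 4 0 0], max=7
Test piece J rot3 at col 2 (width 2): heights before test = [0 7 7 4 0 0]; fits = False

Answer: no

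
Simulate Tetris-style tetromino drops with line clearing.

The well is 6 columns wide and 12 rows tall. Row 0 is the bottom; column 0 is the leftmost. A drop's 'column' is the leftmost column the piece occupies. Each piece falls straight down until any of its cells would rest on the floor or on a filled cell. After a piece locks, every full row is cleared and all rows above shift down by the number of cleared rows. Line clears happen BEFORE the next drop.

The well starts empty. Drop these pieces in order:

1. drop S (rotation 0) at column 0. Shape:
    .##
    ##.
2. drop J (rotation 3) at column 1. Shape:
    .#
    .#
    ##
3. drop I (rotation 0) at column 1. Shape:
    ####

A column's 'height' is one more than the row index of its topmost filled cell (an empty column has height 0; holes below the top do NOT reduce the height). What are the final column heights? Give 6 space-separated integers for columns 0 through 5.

Answer: 1 6 6 6 6 0

Derivation:
Drop 1: S rot0 at col 0 lands with bottom-row=0; cleared 0 line(s) (total 0); column heights now [1 2 2 0 0 0], max=2
Drop 2: J rot3 at col 1 lands with bottom-row=2; cleared 0 line(s) (total 0); column heights now [1 3 5 0 0 0], max=5
Drop 3: I rot0 at col 1 lands with bottom-row=5; cleared 0 line(s) (total 0); column heights now [1 6 6 6 6 0], max=6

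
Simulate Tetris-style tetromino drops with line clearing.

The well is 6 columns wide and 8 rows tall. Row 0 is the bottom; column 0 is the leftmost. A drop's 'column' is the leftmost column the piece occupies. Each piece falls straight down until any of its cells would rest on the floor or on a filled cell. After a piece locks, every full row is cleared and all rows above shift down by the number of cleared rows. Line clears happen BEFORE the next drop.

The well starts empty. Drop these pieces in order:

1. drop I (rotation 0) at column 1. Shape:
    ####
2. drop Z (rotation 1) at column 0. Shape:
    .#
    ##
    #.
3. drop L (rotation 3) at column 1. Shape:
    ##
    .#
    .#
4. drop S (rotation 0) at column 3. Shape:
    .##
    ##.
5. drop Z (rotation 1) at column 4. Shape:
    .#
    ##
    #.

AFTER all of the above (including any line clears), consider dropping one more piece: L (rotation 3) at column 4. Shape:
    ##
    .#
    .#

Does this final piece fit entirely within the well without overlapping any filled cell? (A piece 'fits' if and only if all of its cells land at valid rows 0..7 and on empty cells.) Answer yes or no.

Answer: no

Derivation:
Drop 1: I rot0 at col 1 lands with bottom-row=0; cleared 0 line(s) (total 0); column heights now [0 1 1 1 1 0], max=1
Drop 2: Z rot1 at col 0 lands with bottom-row=0; cleared 0 line(s) (total 0); column heights now [2 3 1 1 1 0], max=3
Drop 3: L rot3 at col 1 lands with bottom-row=1; cleared 0 line(s) (total 0); column heights now [2 4 4 1 1 0], max=4
Drop 4: S rot0 at col 3 lands with bottom-row=1; cleared 0 line(s) (total 0); column heights now [2 4 4 2 3 3], max=4
Drop 5: Z rot1 at col 4 lands with bottom-row=3; cleared 0 line(s) (total 0); column heights now [2 4 4 2 5 6], max=6
Test piece L rot3 at col 4 (width 2): heights before test = [2 4 4 2 5 6]; fits = False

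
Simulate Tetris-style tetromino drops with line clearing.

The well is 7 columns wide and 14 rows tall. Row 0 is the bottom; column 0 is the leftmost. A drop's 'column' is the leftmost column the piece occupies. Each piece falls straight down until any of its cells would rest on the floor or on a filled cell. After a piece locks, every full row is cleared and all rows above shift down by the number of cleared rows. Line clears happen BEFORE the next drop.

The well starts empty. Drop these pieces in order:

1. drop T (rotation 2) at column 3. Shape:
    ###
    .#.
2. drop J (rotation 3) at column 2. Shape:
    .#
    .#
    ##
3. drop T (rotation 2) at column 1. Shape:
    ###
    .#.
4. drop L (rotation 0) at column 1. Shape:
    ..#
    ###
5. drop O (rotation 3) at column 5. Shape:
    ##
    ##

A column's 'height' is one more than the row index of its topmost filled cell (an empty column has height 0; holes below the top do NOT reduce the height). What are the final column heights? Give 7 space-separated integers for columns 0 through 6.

Drop 1: T rot2 at col 3 lands with bottom-row=0; cleared 0 line(s) (total 0); column heights now [0 0 0 2 2 2 0], max=2
Drop 2: J rot3 at col 2 lands with bottom-row=2; cleared 0 line(s) (total 0); column heights now [0 0 3 5 2 2 0], max=5
Drop 3: T rot2 at col 1 lands with bottom-row=4; cleared 0 line(s) (total 0); column heights now [0 6 6 6 2 2 0], max=6
Drop 4: L rot0 at col 1 lands with bottom-row=6; cleared 0 line(s) (total 0); column heights now [0 7 7 8 2 2 0], max=8
Drop 5: O rot3 at col 5 lands with bottom-row=2; cleared 0 line(s) (total 0); column heights now [0 7 7 8 2 4 4], max=8

Answer: 0 7 7 8 2 4 4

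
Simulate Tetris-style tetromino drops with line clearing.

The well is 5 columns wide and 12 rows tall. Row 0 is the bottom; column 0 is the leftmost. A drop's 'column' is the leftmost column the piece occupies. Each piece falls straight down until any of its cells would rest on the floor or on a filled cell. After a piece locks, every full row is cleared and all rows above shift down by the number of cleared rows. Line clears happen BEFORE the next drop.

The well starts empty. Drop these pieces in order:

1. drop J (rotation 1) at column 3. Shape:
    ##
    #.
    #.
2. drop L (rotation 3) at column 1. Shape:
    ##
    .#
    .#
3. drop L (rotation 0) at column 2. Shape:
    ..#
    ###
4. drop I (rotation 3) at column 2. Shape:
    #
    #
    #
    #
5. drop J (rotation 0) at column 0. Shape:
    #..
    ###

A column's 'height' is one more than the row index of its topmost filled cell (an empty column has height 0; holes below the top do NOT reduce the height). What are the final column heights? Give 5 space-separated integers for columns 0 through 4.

Answer: 10 9 9 4 5

Derivation:
Drop 1: J rot1 at col 3 lands with bottom-row=0; cleared 0 line(s) (total 0); column heights now [0 0 0 3 3], max=3
Drop 2: L rot3 at col 1 lands with bottom-row=0; cleared 0 line(s) (total 0); column heights now [0 3 3 3 3], max=3
Drop 3: L rot0 at col 2 lands with bottom-row=3; cleared 0 line(s) (total 0); column heights now [0 3 4 4 5], max=5
Drop 4: I rot3 at col 2 lands with bottom-row=4; cleared 0 line(s) (total 0); column heights now [0 3 8 4 5], max=8
Drop 5: J rot0 at col 0 lands with bottom-row=8; cleared 0 line(s) (total 0); column heights now [10 9 9 4 5], max=10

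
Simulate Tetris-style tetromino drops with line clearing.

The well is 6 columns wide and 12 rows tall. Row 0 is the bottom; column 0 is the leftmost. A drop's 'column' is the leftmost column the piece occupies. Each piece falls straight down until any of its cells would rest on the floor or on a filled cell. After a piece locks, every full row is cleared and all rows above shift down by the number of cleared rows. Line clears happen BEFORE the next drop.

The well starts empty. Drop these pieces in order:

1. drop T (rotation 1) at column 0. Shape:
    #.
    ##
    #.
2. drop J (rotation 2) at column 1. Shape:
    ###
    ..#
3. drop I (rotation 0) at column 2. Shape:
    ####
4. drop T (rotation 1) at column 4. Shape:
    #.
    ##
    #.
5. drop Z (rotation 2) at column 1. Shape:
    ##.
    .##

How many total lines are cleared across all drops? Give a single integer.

Answer: 0

Derivation:
Drop 1: T rot1 at col 0 lands with bottom-row=0; cleared 0 line(s) (total 0); column heights now [3 2 0 0 0 0], max=3
Drop 2: J rot2 at col 1 lands with bottom-row=1; cleared 0 line(s) (total 0); column heights now [3 3 3 3 0 0], max=3
Drop 3: I rot0 at col 2 lands with bottom-row=3; cleared 0 line(s) (total 0); column heights now [3 3 4 4 4 4], max=4
Drop 4: T rot1 at col 4 lands with bottom-row=4; cleared 0 line(s) (total 0); column heights now [3 3 4 4 7 6], max=7
Drop 5: Z rot2 at col 1 lands with bottom-row=4; cleared 0 line(s) (total 0); column heights now [3 6 6 5 7 6], max=7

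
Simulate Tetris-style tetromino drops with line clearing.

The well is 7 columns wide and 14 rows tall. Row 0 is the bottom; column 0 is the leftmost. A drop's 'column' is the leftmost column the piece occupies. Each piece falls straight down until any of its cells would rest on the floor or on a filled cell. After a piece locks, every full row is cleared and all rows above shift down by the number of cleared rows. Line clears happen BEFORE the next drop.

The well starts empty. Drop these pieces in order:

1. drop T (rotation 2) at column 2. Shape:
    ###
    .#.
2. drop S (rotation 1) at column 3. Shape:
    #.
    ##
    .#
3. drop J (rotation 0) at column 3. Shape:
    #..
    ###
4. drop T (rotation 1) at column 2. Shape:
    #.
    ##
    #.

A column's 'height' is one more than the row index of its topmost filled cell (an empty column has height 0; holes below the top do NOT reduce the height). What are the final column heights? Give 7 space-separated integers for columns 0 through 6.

Answer: 0 0 9 8 6 6 0

Derivation:
Drop 1: T rot2 at col 2 lands with bottom-row=0; cleared 0 line(s) (total 0); column heights now [0 0 2 2 2 0 0], max=2
Drop 2: S rot1 at col 3 lands with bottom-row=2; cleared 0 line(s) (total 0); column heights now [0 0 2 5 4 0 0], max=5
Drop 3: J rot0 at col 3 lands with bottom-row=5; cleared 0 line(s) (total 0); column heights now [0 0 2 7 6 6 0], max=7
Drop 4: T rot1 at col 2 lands with bottom-row=6; cleared 0 line(s) (total 0); column heights now [0 0 9 8 6 6 0], max=9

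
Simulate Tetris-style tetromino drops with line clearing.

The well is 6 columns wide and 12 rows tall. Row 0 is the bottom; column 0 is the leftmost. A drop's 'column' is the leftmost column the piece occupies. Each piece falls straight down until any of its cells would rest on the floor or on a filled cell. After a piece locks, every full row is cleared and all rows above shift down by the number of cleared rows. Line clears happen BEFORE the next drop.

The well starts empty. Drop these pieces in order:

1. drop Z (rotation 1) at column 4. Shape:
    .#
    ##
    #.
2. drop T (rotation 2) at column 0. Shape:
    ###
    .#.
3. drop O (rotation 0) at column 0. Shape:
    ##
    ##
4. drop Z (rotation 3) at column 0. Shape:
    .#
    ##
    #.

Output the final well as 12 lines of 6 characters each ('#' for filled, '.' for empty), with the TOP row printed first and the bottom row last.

Drop 1: Z rot1 at col 4 lands with bottom-row=0; cleared 0 line(s) (total 0); column heights now [0 0 0 0 2 3], max=3
Drop 2: T rot2 at col 0 lands with bottom-row=0; cleared 0 line(s) (total 0); column heights now [2 2 2 0 2 3], max=3
Drop 3: O rot0 at col 0 lands with bottom-row=2; cleared 0 line(s) (total 0); column heights now [4 4 2 0 2 3], max=4
Drop 4: Z rot3 at col 0 lands with bottom-row=4; cleared 0 line(s) (total 0); column heights now [6 7 2 0 2 3], max=7

Answer: ......
......
......
......
......
.#....
##....
#.....
##....
##...#
###.##
.#..#.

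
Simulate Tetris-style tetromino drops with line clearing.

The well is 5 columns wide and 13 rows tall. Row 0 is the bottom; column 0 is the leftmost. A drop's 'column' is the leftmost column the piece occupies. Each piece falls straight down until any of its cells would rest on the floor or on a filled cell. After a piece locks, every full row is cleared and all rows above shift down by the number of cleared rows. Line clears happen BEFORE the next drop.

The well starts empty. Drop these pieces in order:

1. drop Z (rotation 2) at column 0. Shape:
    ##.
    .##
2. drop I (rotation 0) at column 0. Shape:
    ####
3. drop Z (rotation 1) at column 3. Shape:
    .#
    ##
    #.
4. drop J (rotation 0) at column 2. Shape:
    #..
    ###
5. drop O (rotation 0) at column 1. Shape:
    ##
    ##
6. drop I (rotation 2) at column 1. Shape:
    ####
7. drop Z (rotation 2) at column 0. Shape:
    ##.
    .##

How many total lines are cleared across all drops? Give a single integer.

Answer: 0

Derivation:
Drop 1: Z rot2 at col 0 lands with bottom-row=0; cleared 0 line(s) (total 0); column heights now [2 2 1 0 0], max=2
Drop 2: I rot0 at col 0 lands with bottom-row=2; cleared 0 line(s) (total 0); column heights now [3 3 3 3 0], max=3
Drop 3: Z rot1 at col 3 lands with bottom-row=3; cleared 0 line(s) (total 0); column heights now [3 3 3 5 6], max=6
Drop 4: J rot0 at col 2 lands with bottom-row=6; cleared 0 line(s) (total 0); column heights now [3 3 8 7 7], max=8
Drop 5: O rot0 at col 1 lands with bottom-row=8; cleared 0 line(s) (total 0); column heights now [3 10 10 7 7], max=10
Drop 6: I rot2 at col 1 lands with bottom-row=10; cleared 0 line(s) (total 0); column heights now [3 11 11 11 11], max=11
Drop 7: Z rot2 at col 0 lands with bottom-row=11; cleared 0 line(s) (total 0); column heights now [13 13 12 11 11], max=13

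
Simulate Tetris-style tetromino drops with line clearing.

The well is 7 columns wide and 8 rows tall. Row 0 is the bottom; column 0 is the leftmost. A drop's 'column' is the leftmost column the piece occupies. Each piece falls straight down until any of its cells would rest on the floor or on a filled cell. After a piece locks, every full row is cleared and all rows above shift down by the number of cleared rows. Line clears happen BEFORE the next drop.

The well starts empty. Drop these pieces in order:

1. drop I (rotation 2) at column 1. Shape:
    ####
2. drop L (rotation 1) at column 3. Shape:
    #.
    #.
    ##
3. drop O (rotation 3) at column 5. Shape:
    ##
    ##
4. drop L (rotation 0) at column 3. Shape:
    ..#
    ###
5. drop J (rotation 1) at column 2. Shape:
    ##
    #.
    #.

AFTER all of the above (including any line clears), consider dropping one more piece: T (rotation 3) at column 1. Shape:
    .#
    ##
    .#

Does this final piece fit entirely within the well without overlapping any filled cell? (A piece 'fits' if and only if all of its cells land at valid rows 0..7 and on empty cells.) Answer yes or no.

Answer: no

Derivation:
Drop 1: I rot2 at col 1 lands with bottom-row=0; cleared 0 line(s) (total 0); column heights now [0 1 1 1 1 0 0], max=1
Drop 2: L rot1 at col 3 lands with bottom-row=1; cleared 0 line(s) (total 0); column heights now [0 1 1 4 2 0 0], max=4
Drop 3: O rot3 at col 5 lands with bottom-row=0; cleared 0 line(s) (total 0); column heights now [0 1 1 4 2 2 2], max=4
Drop 4: L rot0 at col 3 lands with bottom-row=4; cleared 0 line(s) (total 0); column heights now [0 1 1 5 5 6 2], max=6
Drop 5: J rot1 at col 2 lands with bottom-row=3; cleared 0 line(s) (total 0); column heights now [0 1 6 6 5 6 2], max=6
Test piece T rot3 at col 1 (width 2): heights before test = [0 1 6 6 5 6 2]; fits = False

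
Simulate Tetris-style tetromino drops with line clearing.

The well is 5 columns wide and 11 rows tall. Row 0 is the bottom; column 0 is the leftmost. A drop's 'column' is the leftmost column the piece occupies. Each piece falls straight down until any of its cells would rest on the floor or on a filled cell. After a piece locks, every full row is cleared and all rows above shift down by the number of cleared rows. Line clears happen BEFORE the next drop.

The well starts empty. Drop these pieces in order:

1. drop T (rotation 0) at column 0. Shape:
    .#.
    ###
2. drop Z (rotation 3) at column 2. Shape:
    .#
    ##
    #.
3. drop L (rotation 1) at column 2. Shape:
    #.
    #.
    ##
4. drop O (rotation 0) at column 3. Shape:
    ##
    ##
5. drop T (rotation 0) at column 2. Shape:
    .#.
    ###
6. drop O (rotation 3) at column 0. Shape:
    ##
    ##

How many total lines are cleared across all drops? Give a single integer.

Answer: 0

Derivation:
Drop 1: T rot0 at col 0 lands with bottom-row=0; cleared 0 line(s) (total 0); column heights now [1 2 1 0 0], max=2
Drop 2: Z rot3 at col 2 lands with bottom-row=1; cleared 0 line(s) (total 0); column heights now [1 2 3 4 0], max=4
Drop 3: L rot1 at col 2 lands with bottom-row=4; cleared 0 line(s) (total 0); column heights now [1 2 7 5 0], max=7
Drop 4: O rot0 at col 3 lands with bottom-row=5; cleared 0 line(s) (total 0); column heights now [1 2 7 7 7], max=7
Drop 5: T rot0 at col 2 lands with bottom-row=7; cleared 0 line(s) (total 0); column heights now [1 2 8 9 8], max=9
Drop 6: O rot3 at col 0 lands with bottom-row=2; cleared 0 line(s) (total 0); column heights now [4 4 8 9 8], max=9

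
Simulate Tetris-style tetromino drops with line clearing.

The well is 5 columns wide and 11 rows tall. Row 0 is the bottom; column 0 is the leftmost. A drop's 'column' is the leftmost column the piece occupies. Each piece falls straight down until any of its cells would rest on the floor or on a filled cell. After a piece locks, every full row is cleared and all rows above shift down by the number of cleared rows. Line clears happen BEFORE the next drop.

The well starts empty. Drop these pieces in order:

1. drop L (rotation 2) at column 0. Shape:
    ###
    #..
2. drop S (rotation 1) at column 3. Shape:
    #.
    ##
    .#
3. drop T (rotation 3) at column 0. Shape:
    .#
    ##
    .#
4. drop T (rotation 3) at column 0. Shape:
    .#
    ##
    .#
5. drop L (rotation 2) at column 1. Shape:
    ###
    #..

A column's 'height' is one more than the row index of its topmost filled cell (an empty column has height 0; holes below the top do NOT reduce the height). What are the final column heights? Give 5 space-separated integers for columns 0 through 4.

Answer: 5 8 8 8 1

Derivation:
Drop 1: L rot2 at col 0 lands with bottom-row=0; cleared 0 line(s) (total 0); column heights now [2 2 2 0 0], max=2
Drop 2: S rot1 at col 3 lands with bottom-row=0; cleared 1 line(s) (total 1); column heights now [1 0 0 2 1], max=2
Drop 3: T rot3 at col 0 lands with bottom-row=0; cleared 0 line(s) (total 1); column heights now [2 3 0 2 1], max=3
Drop 4: T rot3 at col 0 lands with bottom-row=3; cleared 0 line(s) (total 1); column heights now [5 6 0 2 1], max=6
Drop 5: L rot2 at col 1 lands with bottom-row=6; cleared 0 line(s) (total 1); column heights now [5 8 8 8 1], max=8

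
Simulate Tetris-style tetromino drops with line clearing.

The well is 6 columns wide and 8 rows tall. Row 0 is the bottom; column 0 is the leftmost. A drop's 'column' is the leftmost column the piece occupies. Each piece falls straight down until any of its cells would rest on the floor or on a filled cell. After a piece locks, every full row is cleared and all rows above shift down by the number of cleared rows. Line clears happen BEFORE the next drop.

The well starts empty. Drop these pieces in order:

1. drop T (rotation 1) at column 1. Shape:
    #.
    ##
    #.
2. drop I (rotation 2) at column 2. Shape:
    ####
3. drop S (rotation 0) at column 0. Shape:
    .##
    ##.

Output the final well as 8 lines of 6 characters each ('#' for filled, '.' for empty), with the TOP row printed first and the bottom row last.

Answer: ......
......
......
.##...
##....
.#####
.##...
.#....

Derivation:
Drop 1: T rot1 at col 1 lands with bottom-row=0; cleared 0 line(s) (total 0); column heights now [0 3 2 0 0 0], max=3
Drop 2: I rot2 at col 2 lands with bottom-row=2; cleared 0 line(s) (total 0); column heights now [0 3 3 3 3 3], max=3
Drop 3: S rot0 at col 0 lands with bottom-row=3; cleared 0 line(s) (total 0); column heights now [4 5 5 3 3 3], max=5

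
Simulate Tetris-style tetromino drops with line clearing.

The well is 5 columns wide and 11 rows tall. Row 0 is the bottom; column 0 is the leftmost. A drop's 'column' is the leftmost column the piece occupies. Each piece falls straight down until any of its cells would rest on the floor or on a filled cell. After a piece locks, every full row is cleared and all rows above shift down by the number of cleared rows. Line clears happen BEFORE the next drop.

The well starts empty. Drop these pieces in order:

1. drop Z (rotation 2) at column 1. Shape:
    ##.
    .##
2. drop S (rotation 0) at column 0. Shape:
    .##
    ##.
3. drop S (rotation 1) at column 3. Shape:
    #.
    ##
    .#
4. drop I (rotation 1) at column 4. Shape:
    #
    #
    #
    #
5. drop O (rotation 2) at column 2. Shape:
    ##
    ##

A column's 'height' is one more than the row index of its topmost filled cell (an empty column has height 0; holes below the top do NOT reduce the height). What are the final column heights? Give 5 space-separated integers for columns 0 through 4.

Answer: 3 4 6 6 6

Derivation:
Drop 1: Z rot2 at col 1 lands with bottom-row=0; cleared 0 line(s) (total 0); column heights now [0 2 2 1 0], max=2
Drop 2: S rot0 at col 0 lands with bottom-row=2; cleared 0 line(s) (total 0); column heights now [3 4 4 1 0], max=4
Drop 3: S rot1 at col 3 lands with bottom-row=0; cleared 0 line(s) (total 0); column heights now [3 4 4 3 2], max=4
Drop 4: I rot1 at col 4 lands with bottom-row=2; cleared 0 line(s) (total 0); column heights now [3 4 4 3 6], max=6
Drop 5: O rot2 at col 2 lands with bottom-row=4; cleared 0 line(s) (total 0); column heights now [3 4 6 6 6], max=6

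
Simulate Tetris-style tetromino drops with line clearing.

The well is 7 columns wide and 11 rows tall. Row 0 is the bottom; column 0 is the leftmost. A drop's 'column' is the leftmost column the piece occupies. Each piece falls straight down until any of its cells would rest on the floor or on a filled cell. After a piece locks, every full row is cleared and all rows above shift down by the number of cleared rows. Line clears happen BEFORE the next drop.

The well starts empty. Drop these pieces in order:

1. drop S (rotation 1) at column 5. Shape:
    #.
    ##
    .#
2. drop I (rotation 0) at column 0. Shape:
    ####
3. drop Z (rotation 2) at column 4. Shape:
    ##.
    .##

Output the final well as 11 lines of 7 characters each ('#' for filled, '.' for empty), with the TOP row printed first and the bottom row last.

Answer: .......
.......
.......
.......
.......
.......
....##.
.....##
.....#.
.....##
####..#

Derivation:
Drop 1: S rot1 at col 5 lands with bottom-row=0; cleared 0 line(s) (total 0); column heights now [0 0 0 0 0 3 2], max=3
Drop 2: I rot0 at col 0 lands with bottom-row=0; cleared 0 line(s) (total 0); column heights now [1 1 1 1 0 3 2], max=3
Drop 3: Z rot2 at col 4 lands with bottom-row=3; cleared 0 line(s) (total 0); column heights now [1 1 1 1 5 5 4], max=5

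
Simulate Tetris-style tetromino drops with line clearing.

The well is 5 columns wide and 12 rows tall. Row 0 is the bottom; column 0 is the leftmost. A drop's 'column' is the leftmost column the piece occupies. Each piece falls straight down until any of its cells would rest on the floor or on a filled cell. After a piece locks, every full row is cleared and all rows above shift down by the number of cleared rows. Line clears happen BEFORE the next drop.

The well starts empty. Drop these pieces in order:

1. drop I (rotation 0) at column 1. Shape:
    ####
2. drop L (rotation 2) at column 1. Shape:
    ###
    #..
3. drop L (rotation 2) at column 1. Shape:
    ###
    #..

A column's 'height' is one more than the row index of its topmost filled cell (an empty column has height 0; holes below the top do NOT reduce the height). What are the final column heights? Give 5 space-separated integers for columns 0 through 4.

Drop 1: I rot0 at col 1 lands with bottom-row=0; cleared 0 line(s) (total 0); column heights now [0 1 1 1 1], max=1
Drop 2: L rot2 at col 1 lands with bottom-row=1; cleared 0 line(s) (total 0); column heights now [0 3 3 3 1], max=3
Drop 3: L rot2 at col 1 lands with bottom-row=3; cleared 0 line(s) (total 0); column heights now [0 5 5 5 1], max=5

Answer: 0 5 5 5 1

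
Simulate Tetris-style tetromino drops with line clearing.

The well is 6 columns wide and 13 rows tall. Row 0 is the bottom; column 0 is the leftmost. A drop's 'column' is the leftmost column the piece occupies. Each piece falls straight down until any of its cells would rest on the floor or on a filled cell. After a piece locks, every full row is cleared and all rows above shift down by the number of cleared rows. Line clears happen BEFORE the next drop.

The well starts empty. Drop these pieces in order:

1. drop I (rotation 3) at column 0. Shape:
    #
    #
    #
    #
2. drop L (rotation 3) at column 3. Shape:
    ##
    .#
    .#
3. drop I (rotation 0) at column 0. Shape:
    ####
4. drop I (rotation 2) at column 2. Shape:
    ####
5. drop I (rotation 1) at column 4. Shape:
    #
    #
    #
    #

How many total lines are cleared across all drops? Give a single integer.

Answer: 0

Derivation:
Drop 1: I rot3 at col 0 lands with bottom-row=0; cleared 0 line(s) (total 0); column heights now [4 0 0 0 0 0], max=4
Drop 2: L rot3 at col 3 lands with bottom-row=0; cleared 0 line(s) (total 0); column heights now [4 0 0 3 3 0], max=4
Drop 3: I rot0 at col 0 lands with bottom-row=4; cleared 0 line(s) (total 0); column heights now [5 5 5 5 3 0], max=5
Drop 4: I rot2 at col 2 lands with bottom-row=5; cleared 0 line(s) (total 0); column heights now [5 5 6 6 6 6], max=6
Drop 5: I rot1 at col 4 lands with bottom-row=6; cleared 0 line(s) (total 0); column heights now [5 5 6 6 10 6], max=10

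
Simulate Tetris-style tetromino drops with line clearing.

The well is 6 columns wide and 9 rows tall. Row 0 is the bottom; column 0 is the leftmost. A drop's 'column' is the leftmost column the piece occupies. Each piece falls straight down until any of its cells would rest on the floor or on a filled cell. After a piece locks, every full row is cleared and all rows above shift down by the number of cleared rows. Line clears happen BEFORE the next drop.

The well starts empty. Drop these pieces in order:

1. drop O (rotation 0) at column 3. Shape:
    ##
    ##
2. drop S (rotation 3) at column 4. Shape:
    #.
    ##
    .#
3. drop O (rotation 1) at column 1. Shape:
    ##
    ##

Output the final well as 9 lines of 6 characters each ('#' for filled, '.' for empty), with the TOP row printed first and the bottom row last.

Drop 1: O rot0 at col 3 lands with bottom-row=0; cleared 0 line(s) (total 0); column heights now [0 0 0 2 2 0], max=2
Drop 2: S rot3 at col 4 lands with bottom-row=1; cleared 0 line(s) (total 0); column heights now [0 0 0 2 4 3], max=4
Drop 3: O rot1 at col 1 lands with bottom-row=0; cleared 0 line(s) (total 0); column heights now [0 2 2 2 4 3], max=4

Answer: ......
......
......
......
......
....#.
....##
.#####
.####.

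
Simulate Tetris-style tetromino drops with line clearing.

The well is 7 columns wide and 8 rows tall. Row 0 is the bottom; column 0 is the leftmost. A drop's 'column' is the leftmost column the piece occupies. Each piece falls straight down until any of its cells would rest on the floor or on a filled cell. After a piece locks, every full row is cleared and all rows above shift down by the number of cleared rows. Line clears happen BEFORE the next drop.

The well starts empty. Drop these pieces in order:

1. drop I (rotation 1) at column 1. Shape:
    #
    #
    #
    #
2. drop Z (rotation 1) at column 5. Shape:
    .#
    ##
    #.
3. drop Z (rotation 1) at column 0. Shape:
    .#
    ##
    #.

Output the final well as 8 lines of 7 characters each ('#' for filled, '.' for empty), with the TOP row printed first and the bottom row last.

Drop 1: I rot1 at col 1 lands with bottom-row=0; cleared 0 line(s) (total 0); column heights now [0 4 0 0 0 0 0], max=4
Drop 2: Z rot1 at col 5 lands with bottom-row=0; cleared 0 line(s) (total 0); column heights now [0 4 0 0 0 2 3], max=4
Drop 3: Z rot1 at col 0 lands with bottom-row=3; cleared 0 line(s) (total 0); column heights now [5 6 0 0 0 2 3], max=6

Answer: .......
.......
.#.....
##.....
##.....
.#....#
.#...##
.#...#.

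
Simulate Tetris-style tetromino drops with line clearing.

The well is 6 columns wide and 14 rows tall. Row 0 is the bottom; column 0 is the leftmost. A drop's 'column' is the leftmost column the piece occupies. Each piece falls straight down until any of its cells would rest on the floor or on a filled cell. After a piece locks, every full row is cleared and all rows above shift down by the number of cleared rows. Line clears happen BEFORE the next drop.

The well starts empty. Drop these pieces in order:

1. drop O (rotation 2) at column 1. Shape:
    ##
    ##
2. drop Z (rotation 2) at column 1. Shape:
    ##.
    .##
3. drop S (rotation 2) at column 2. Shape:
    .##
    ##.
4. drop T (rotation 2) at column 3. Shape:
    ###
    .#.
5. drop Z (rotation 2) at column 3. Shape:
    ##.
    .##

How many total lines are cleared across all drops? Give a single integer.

Drop 1: O rot2 at col 1 lands with bottom-row=0; cleared 0 line(s) (total 0); column heights now [0 2 2 0 0 0], max=2
Drop 2: Z rot2 at col 1 lands with bottom-row=2; cleared 0 line(s) (total 0); column heights now [0 4 4 3 0 0], max=4
Drop 3: S rot2 at col 2 lands with bottom-row=4; cleared 0 line(s) (total 0); column heights now [0 4 5 6 6 0], max=6
Drop 4: T rot2 at col 3 lands with bottom-row=6; cleared 0 line(s) (total 0); column heights now [0 4 5 8 8 8], max=8
Drop 5: Z rot2 at col 3 lands with bottom-row=8; cleared 0 line(s) (total 0); column heights now [0 4 5 10 10 9], max=10

Answer: 0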